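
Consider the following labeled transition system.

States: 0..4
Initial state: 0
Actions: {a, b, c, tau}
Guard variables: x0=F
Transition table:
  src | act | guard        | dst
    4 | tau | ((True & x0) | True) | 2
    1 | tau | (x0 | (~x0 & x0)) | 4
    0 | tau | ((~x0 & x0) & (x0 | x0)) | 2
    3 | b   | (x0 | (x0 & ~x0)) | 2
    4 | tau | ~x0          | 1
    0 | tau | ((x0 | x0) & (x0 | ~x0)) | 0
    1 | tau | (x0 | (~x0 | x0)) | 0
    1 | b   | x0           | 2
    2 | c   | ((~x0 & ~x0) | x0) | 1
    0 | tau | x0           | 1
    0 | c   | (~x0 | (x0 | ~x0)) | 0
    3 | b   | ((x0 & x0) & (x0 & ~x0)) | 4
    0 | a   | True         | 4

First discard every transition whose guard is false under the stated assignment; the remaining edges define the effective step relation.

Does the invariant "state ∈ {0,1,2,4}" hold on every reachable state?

Inv-set: {0,1,2,4}
R = {0,1,2,4}
  0: ok
  1: ok
  2: ok
  4: ok

Answer: INVARIANT HOLDS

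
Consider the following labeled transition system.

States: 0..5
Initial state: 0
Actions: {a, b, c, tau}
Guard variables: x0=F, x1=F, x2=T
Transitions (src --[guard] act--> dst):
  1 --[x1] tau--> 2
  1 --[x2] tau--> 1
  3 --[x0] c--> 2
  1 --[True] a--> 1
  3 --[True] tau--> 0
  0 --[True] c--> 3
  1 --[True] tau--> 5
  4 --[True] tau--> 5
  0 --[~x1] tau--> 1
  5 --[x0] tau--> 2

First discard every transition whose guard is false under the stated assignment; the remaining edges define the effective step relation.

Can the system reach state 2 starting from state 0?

Answer: UNREACHABLE

Working:
7 transition(s) survive guard evaluation.
Layer 0: {0}
Layer 1: {1,3}  now seen {0,1,3}
Layer 2: {5}  now seen {0,1,3,5}
R = {0,1,3,5}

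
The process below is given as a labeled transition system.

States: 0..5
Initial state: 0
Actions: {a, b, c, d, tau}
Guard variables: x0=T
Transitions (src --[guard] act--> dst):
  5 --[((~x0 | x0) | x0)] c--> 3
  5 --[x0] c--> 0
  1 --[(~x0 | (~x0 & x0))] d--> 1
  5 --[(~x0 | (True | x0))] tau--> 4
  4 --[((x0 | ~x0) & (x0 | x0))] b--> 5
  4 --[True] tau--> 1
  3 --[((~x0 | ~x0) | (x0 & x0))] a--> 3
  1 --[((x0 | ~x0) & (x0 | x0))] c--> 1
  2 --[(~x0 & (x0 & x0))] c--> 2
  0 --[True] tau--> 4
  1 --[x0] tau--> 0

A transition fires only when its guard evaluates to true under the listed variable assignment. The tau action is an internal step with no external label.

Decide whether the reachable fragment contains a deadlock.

Answer: DEADLOCK-FREE

Analysis:
Reachable = {0,1,3,4,5}
  0: tau→4  [deg 1]
  1: c→1  tau→0  [deg 2]
  3: a→3  [deg 1]
  4: b→5  tau→1  [deg 2]
  5: c→0  c→3  tau→4  [deg 3]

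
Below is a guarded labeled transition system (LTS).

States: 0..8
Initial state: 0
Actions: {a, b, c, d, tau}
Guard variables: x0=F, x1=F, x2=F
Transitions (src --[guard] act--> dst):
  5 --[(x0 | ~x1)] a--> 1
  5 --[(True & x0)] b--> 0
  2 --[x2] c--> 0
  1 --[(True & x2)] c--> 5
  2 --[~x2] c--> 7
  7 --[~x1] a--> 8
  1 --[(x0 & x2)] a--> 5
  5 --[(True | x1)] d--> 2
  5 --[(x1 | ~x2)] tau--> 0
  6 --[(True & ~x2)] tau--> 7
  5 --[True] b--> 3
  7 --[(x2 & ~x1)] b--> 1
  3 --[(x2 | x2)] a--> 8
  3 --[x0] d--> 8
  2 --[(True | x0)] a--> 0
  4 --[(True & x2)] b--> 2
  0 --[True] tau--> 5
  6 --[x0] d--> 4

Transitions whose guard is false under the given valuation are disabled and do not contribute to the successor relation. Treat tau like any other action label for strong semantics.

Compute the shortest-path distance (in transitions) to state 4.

BFS to 4:
  depth 0: {0}
  depth 1: {5}
  depth 2: {1,2,3}
  depth 3: {7}
  depth 4: {8}
4 never appears.

Answer: UNREACHABLE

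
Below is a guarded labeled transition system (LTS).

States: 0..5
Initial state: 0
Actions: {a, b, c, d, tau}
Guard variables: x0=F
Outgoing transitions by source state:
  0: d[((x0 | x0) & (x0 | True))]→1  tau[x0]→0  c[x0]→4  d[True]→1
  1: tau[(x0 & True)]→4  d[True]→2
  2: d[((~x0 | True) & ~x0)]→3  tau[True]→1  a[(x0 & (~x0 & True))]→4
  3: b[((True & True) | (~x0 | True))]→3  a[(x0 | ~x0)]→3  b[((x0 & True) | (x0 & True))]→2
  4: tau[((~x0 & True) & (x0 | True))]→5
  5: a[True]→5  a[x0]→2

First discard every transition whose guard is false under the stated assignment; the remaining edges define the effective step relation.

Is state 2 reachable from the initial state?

Answer: REACHABLE

Trace:
Guard filter leaves 8 enabled edge(s).
depth 0: {0}
depth 1: {1}  now seen {0,1}
depth 2: {2}  now seen {0,1,2}
depth 3: {3}  now seen {0,1,2,3}
R = {0,1,2,3}
Path to 2: d·d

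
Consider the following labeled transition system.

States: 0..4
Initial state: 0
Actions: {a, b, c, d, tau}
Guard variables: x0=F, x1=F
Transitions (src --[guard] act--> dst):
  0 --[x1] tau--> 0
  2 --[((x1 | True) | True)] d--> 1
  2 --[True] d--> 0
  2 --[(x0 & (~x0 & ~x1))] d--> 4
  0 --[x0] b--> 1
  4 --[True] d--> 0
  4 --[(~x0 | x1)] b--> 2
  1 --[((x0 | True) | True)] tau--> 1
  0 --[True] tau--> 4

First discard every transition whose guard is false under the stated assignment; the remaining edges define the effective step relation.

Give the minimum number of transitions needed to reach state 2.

Answer: 2

Analysis:
Layered search for 2:
  depth 0: {0}
  depth 1: {4}
  depth 2: {2}
first hit 2 at d=2 via tau·b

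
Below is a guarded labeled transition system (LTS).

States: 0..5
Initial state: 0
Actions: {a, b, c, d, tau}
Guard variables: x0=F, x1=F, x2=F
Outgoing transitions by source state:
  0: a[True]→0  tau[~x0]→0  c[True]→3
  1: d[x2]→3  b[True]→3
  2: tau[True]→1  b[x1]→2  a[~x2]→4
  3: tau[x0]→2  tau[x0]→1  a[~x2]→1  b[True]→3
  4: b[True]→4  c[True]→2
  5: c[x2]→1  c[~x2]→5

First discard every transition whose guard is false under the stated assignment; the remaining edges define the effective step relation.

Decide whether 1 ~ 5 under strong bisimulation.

Answer: NOT BISIMILAR

Working:
Refine partition for ~:
  round 0: {{0,1,2,3,4,5}}
  round 1: {{0},{1},{2},{3},{4},{5}}
stable after 2 split(s): 6 block(s)
[1]={1}  [5]={5}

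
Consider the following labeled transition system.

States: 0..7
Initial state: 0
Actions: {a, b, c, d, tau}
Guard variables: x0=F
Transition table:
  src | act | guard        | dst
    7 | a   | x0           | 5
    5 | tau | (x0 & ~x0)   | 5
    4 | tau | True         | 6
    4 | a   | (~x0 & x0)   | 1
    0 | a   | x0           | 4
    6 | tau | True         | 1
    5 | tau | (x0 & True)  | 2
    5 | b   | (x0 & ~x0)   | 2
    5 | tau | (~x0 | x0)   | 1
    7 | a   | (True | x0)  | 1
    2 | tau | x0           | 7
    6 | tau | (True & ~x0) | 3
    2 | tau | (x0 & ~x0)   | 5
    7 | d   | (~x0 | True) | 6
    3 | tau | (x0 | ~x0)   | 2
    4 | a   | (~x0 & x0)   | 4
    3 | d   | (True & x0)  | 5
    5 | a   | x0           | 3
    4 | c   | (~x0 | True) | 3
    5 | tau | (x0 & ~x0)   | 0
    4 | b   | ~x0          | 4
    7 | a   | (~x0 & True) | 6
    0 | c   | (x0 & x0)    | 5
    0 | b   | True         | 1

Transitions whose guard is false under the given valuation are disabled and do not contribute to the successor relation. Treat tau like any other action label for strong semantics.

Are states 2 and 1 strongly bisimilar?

Answer: BISIMILAR

Trace:
Refine partition for ~:
  π0 = {{0,1,2,3,4,5,6,7}}
  π1 = {{0},{1,2},{3,5,6},{4},{7}}
  π2 = {{0},{1,2},{3,5},{4},{6},{7}}
stable after 3 split(s): 6 block(s)
class of 2: {1,2}; class of 1: {1,2}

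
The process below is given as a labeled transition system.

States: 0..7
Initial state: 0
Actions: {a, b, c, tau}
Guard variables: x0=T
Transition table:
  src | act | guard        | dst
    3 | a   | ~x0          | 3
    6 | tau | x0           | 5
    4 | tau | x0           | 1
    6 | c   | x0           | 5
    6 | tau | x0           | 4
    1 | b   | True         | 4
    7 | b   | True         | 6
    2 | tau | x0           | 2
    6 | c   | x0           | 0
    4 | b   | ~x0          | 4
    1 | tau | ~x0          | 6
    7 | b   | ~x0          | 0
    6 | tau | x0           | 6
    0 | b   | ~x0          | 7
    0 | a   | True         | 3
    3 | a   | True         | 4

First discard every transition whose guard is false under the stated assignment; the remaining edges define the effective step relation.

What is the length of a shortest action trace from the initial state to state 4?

BFS to 4:
  L0 = {0}
  L1 = {3}
  L2 = {4}
depth(4)=2, e.g. a·a

Answer: 2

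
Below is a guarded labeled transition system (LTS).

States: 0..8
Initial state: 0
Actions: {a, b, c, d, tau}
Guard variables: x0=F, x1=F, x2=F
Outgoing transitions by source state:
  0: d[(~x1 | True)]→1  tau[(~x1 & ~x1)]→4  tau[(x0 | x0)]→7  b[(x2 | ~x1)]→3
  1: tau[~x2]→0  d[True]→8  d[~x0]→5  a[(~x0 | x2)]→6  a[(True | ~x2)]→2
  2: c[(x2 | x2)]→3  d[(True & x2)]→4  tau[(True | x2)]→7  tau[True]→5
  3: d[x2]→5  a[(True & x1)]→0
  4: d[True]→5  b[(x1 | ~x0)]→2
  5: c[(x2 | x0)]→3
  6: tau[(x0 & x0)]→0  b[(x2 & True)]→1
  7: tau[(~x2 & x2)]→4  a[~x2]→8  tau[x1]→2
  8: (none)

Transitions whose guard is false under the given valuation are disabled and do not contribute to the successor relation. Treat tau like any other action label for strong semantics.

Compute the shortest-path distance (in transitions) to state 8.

Answer: 2

Trace:
Layered search for 8:
  L0 = {0}
  L1 = {1,3,4}
  L2 = {2,5,6,8}
first hit 8 at d=2 via d·d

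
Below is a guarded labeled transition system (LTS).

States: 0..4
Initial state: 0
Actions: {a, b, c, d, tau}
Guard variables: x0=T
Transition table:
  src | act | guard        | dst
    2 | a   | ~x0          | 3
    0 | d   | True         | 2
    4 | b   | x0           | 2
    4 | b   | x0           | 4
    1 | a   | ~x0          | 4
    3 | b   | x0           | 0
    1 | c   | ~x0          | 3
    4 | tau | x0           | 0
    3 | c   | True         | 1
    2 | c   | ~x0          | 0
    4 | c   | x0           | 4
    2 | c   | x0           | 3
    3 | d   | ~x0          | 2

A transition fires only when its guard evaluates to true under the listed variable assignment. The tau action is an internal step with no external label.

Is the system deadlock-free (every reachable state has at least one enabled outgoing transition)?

Answer: DEADLOCK at state 1

Trace:
Reach set: {0,1,2,3}
  0: d→2  [deg 1]
  1: ∅  [no exit]
  2: c→3  [deg 1]
  3: b→0  c→1  [deg 2]
witness 1: d·c·c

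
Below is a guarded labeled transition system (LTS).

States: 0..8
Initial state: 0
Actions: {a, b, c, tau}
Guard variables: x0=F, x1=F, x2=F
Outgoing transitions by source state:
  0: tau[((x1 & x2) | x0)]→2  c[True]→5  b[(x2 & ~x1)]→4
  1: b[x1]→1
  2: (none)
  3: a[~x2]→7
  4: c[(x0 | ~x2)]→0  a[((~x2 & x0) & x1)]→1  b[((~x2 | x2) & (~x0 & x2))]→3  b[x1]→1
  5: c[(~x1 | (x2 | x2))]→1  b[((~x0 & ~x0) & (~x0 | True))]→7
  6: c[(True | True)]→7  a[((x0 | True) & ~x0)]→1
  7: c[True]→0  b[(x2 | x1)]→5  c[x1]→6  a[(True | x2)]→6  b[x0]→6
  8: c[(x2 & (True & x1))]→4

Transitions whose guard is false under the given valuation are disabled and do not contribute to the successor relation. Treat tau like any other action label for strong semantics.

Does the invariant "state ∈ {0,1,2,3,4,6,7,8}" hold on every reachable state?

Answer: INVARIANT VIOLATED at state 5

Trace:
Safe = {0,1,2,3,4,6,7,8}
Reachable = {0,1,5,6,7}
  0: ok
  1: ok
  5: ✗ unsafe
  6: ok
  7: ok
witness against invariant: c → 5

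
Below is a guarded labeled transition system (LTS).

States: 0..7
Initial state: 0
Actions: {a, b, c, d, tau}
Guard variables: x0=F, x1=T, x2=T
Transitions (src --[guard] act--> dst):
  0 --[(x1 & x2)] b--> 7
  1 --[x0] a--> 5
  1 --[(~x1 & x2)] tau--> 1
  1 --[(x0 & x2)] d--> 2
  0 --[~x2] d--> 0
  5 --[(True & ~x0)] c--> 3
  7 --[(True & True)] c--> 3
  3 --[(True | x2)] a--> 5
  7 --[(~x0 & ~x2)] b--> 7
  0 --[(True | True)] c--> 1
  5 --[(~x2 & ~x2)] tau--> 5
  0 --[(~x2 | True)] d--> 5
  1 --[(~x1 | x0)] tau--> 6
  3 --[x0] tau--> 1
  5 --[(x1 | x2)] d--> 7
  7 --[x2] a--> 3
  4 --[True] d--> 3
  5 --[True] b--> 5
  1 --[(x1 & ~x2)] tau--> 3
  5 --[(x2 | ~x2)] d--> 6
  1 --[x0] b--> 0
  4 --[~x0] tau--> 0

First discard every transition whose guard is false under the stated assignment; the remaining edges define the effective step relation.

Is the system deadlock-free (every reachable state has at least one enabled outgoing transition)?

Reachable = {0,1,3,5,6,7}
  0: b→7  c→1  d→5  [3 out]
  1: ∅  [deadlock]
  3: a→5  [1 out]
  5: b→5  c→3  d→6  d→7  [4 out]
  6: ∅  [deadlock]
  7: a→3  c→3  [2 out]
trace reaching 1: c

Answer: DEADLOCK at state 1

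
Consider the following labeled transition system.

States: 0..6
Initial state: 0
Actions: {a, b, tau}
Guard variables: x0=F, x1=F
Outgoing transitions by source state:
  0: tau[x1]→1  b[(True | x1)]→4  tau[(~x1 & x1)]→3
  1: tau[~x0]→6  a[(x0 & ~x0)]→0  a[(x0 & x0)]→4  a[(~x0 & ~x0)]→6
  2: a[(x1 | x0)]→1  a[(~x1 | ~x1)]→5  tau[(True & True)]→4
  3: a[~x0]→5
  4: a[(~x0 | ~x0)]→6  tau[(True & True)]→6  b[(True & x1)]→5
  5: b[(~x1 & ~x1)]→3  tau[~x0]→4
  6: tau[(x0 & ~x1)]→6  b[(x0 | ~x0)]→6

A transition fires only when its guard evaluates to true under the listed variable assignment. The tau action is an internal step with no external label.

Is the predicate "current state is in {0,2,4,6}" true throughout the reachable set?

Safe = {0,2,4,6}
Reachable = {0,4,6}
  0: ok
  4: ok
  6: ok

Answer: INVARIANT HOLDS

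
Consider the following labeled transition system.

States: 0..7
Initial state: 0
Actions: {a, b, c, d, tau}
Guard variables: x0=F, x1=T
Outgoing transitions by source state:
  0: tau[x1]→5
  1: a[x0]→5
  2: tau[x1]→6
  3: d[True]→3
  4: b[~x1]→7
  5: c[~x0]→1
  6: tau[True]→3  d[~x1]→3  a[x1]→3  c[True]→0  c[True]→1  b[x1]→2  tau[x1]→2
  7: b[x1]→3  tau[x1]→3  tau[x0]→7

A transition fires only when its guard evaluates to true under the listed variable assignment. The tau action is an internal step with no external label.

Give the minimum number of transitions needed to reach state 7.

Breadth-first toward 7:
  Layer 0: {0}
  Layer 1: {5}
  Layer 2: {1}
7 never appears.

Answer: UNREACHABLE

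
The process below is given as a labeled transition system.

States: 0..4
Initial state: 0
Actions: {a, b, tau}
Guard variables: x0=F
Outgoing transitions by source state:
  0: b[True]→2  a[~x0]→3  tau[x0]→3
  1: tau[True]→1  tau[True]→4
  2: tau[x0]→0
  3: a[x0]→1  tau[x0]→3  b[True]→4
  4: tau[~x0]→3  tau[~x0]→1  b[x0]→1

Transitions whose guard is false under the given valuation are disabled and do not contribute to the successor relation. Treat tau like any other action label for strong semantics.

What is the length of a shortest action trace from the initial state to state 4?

Answer: 2

Analysis:
Breadth-first toward 4:
  depth 0: {0}
  depth 1: {2,3}
  depth 2: {4}
depth(4)=2, e.g. a·b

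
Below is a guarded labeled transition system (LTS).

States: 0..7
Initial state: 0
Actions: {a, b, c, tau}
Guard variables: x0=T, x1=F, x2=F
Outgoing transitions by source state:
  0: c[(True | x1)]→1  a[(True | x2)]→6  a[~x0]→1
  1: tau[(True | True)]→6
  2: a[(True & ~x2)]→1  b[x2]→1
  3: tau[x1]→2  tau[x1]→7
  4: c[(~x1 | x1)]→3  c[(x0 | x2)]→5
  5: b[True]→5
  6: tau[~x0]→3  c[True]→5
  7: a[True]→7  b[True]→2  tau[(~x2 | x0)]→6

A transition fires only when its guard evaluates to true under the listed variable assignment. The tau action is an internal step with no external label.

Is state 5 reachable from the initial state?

Answer: REACHABLE

Working:
After dropping false guards: 11 live edges.
Layer 0: {0}
Layer 1: {1,6}  total {0,1,6}
Layer 2: {5}  total {0,1,5,6}
Reachable = {0,1,5,6}
witness 5: a·c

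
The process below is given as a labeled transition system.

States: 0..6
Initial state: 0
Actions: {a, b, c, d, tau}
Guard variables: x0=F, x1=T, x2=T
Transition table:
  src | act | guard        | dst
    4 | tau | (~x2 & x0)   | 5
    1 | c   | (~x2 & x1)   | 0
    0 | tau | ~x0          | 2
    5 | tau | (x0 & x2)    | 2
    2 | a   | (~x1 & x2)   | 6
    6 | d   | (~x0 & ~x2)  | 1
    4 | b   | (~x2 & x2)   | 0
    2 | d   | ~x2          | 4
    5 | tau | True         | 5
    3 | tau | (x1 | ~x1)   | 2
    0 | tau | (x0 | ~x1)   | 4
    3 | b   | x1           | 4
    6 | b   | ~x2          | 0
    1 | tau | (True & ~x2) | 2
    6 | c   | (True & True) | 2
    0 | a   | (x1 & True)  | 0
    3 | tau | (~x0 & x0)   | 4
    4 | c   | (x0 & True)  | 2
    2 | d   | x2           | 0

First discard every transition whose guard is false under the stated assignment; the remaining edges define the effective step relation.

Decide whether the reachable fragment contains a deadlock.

Reach set: {0,2}
  0: a→0  tau→2  [2 out]
  2: d→0  [1 out]

Answer: DEADLOCK-FREE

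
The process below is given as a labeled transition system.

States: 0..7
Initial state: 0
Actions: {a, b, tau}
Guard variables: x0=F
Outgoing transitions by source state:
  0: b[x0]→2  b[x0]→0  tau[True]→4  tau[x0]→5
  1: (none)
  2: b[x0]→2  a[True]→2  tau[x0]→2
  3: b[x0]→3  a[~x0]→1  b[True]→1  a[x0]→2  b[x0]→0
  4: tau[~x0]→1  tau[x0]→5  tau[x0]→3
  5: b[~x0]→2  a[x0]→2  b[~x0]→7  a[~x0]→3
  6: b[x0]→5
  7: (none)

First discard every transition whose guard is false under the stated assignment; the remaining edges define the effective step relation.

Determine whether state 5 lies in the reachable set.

After dropping false guards: 8 live edges.
L0 = {0}
L1 = {4}  now seen {0,4}
L2 = {1}  now seen {0,1,4}
Reachable = {0,1,4}

Answer: UNREACHABLE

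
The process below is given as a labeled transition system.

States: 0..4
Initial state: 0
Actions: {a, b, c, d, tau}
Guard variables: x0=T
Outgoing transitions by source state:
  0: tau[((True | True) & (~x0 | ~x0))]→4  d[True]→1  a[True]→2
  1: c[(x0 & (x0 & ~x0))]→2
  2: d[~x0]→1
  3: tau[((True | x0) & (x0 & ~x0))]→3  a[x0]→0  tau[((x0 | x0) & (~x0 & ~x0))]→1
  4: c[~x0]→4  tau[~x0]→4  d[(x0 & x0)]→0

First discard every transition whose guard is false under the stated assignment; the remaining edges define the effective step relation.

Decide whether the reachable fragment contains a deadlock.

Answer: DEADLOCK at state 1

Working:
Reachable = {0,1,2}
  0: a→2  d→1  [2 exit(s)]
  1: ∅  [no exit]
  2: ∅  [no exit]
trace reaching 1: d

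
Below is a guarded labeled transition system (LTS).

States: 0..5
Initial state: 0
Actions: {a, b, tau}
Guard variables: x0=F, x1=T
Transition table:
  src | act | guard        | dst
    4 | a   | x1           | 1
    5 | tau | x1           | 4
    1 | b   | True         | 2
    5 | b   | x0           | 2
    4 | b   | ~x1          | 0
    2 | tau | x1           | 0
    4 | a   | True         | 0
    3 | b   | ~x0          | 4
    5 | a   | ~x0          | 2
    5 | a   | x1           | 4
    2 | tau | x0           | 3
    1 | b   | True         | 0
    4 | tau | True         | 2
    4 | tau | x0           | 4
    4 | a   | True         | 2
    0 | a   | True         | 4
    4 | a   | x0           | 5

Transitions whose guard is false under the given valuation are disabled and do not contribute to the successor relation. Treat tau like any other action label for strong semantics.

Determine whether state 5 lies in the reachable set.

Answer: UNREACHABLE

Analysis:
Guard filter leaves 12 enabled edge(s).
depth 0: {0}
depth 1: {4}  now seen {0,4}
depth 2: {1,2}  now seen {0,1,2,4}
Reachable = {0,1,2,4}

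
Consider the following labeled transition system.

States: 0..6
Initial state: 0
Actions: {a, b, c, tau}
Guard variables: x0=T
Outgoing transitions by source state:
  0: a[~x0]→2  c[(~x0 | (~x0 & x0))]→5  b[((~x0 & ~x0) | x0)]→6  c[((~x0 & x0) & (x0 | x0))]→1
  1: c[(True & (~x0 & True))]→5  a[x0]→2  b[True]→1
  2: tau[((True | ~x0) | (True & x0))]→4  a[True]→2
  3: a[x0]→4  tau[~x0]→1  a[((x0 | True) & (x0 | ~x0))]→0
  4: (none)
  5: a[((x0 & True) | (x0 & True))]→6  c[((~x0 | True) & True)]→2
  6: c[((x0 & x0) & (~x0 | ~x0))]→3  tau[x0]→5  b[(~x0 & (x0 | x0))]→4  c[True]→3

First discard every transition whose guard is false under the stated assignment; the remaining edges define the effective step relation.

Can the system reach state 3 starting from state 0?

Answer: REACHABLE

Analysis:
11 transition(s) survive guard evaluation.
Layer 0: {0}
Layer 1: {6}  cumulative {0,6}
Layer 2: {3,5}  cumulative {0,3,5,6}
Layer 3: {2,4}  cumulative {0,2,3,4,5,6}
R = {0,2,3,4,5,6}
witness 3: b·c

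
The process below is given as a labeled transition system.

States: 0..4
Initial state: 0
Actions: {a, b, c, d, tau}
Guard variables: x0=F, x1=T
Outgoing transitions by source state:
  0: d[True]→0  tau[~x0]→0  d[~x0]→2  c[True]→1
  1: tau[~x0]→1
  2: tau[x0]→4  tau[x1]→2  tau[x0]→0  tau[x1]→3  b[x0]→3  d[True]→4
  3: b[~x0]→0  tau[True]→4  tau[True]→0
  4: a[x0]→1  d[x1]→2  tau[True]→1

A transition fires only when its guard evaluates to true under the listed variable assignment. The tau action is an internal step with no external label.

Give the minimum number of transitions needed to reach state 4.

Breadth-first toward 4:
  depth 0: {0}
  depth 1: {1,2}
  depth 2: {3,4}
depth(4)=2, e.g. d·d

Answer: 2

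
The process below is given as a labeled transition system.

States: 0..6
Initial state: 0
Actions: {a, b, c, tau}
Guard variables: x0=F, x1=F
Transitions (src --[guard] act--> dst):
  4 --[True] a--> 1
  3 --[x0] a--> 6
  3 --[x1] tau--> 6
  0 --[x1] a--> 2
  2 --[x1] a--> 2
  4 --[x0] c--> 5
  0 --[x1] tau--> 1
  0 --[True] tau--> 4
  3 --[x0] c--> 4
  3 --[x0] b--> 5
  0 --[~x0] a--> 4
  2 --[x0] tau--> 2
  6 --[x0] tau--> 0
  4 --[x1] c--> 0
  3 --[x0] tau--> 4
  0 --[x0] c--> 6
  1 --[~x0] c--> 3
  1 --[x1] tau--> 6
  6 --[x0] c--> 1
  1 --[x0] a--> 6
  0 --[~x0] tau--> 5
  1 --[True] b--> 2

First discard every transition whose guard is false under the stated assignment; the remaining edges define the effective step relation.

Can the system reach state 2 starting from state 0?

6 transition(s) survive guard evaluation.
depth 0: {0}
depth 1: {4,5}  cumulative {0,4,5}
depth 2: {1}  cumulative {0,1,4,5}
depth 3: {2,3}  cumulative {0,1,2,3,4,5}
Reachable = {0,1,2,3,4,5}
Path to 2: tau·a·b

Answer: REACHABLE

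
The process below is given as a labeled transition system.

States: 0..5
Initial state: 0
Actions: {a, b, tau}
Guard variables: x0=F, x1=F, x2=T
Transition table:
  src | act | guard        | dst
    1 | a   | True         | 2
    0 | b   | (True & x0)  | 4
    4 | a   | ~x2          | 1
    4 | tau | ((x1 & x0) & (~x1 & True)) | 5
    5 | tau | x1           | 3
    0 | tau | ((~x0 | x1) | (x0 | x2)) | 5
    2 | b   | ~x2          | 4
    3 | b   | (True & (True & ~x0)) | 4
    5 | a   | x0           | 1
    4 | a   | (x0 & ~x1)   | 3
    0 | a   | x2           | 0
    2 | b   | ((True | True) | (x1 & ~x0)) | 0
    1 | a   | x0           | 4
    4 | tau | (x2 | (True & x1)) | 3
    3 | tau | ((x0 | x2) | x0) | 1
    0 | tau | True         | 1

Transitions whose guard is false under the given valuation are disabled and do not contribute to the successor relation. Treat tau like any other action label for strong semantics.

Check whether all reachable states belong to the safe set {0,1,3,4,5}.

Allowed set {0,1,3,4,5}
Reach set: {0,1,2,5}
  0: safe
  1: safe
  2: VIOLATES
  5: safe
witness against invariant: tau·a → 2

Answer: INVARIANT VIOLATED at state 2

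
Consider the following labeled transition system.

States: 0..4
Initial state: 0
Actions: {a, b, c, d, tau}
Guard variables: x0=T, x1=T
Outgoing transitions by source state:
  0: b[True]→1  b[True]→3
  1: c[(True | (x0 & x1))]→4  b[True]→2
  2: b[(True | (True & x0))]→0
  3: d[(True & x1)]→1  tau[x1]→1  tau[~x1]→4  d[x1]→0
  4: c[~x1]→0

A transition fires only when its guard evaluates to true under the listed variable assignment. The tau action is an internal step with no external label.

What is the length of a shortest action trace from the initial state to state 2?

Layered search for 2:
  Layer 0: {0}
  Layer 1: {1,3}
  Layer 2: {2,4}
depth(2)=2, e.g. b·b

Answer: 2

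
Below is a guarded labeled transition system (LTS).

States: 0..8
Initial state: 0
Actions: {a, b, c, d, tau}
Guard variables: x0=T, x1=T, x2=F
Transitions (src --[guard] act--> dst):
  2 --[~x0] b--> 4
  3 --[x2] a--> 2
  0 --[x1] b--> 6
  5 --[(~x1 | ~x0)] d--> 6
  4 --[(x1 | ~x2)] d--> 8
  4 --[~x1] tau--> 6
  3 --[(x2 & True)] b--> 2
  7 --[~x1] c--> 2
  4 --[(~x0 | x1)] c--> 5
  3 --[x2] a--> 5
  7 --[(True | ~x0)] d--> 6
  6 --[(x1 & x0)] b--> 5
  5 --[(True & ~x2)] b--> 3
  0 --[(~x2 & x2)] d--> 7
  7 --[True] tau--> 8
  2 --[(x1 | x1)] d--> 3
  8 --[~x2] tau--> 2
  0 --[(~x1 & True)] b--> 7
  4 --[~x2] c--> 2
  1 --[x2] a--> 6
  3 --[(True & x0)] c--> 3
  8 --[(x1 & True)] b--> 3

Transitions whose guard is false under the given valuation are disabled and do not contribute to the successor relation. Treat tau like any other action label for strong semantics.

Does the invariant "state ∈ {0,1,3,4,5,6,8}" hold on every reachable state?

Answer: INVARIANT HOLDS

Trace:
Allowed set {0,1,3,4,5,6,8}
Reach set: {0,3,5,6}
  0: safe
  3: safe
  5: safe
  6: safe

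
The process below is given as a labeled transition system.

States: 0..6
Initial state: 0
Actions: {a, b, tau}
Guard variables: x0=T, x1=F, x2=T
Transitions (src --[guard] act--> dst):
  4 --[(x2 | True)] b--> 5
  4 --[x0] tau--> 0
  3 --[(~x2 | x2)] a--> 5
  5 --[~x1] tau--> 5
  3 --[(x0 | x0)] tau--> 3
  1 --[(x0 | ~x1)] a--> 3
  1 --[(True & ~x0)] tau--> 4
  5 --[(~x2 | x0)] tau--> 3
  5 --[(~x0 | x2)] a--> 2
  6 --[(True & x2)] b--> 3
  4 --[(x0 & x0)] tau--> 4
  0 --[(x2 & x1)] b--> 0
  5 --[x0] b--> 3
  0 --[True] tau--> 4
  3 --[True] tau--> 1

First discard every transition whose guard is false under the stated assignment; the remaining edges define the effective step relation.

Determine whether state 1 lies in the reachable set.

13 transition(s) survive guard evaluation.
L0 = {0}
L1 = {4}  cumulative {0,4}
L2 = {5}  cumulative {0,4,5}
L3 = {2,3}  cumulative {0,2,3,4,5}
L4 = {1}  cumulative {0,1,2,3,4,5}
Reachable = {0,1,2,3,4,5}
Path to 1: tau·b·tau·tau

Answer: REACHABLE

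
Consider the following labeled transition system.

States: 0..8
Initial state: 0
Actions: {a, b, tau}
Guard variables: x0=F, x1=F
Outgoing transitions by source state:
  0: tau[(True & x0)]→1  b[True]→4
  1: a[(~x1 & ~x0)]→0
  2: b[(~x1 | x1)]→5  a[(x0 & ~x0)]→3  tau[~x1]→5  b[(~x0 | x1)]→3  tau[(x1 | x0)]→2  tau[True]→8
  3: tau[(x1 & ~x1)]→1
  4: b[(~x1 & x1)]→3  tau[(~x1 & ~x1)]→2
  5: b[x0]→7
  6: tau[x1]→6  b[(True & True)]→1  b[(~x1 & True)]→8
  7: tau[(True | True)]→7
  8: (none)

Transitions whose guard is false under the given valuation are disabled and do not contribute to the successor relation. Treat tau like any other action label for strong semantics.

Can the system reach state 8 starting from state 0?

10 transition(s) survive guard evaluation.
Layer 0: {0}
Layer 1: {4}  now seen {0,4}
Layer 2: {2}  now seen {0,2,4}
Layer 3: {3,5,8}  now seen {0,2,3,4,5,8}
Reachable = {0,2,3,4,5,8}
Path to 8: b·tau·tau

Answer: REACHABLE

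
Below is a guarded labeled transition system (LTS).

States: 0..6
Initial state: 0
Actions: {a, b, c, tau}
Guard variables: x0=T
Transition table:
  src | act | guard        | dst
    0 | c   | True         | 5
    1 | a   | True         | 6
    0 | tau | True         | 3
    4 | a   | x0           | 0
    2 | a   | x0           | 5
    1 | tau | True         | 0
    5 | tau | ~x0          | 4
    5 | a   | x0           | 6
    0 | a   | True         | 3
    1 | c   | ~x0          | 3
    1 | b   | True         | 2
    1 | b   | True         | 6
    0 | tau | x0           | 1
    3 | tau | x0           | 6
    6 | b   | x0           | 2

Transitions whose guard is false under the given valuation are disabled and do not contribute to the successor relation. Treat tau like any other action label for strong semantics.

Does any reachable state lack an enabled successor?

Answer: DEADLOCK-FREE

Trace:
Reachable = {0,1,2,3,5,6}
  0: a→3  c→5  tau→1  tau→3  [4 exit(s)]
  1: a→6  b→2  b→6  tau→0  [4 exit(s)]
  2: a→5  [1 exit(s)]
  3: tau→6  [1 exit(s)]
  5: a→6  [1 exit(s)]
  6: b→2  [1 exit(s)]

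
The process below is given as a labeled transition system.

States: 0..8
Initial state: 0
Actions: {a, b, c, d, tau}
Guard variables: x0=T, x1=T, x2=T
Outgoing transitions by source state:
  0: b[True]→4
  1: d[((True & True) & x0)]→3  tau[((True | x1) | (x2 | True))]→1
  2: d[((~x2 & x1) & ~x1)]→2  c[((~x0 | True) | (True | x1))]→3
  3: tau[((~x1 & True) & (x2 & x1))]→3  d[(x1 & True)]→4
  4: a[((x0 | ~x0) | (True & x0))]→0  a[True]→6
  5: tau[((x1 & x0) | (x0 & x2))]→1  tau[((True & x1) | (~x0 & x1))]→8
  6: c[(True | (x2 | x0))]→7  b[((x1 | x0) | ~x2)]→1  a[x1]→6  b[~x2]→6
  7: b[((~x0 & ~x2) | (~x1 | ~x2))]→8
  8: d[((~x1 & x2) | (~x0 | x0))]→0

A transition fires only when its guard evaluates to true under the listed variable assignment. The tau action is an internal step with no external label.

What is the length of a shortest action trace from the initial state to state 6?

Breadth-first toward 6:
  depth 0: {0}
  depth 1: {4}
  depth 2: {6}
6 enters at depth 2; path b·a

Answer: 2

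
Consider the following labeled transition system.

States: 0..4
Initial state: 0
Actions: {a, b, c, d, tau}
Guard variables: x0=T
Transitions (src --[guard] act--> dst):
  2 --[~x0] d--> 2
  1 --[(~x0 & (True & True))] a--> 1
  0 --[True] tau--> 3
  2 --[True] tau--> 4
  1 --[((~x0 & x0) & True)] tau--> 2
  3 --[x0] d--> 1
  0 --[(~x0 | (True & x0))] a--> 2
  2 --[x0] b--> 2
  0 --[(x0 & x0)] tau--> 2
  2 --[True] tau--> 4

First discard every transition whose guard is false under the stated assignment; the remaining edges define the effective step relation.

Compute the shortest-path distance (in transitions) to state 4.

Answer: 2

Analysis:
Layered search for 4:
  depth 0: {0}
  depth 1: {2,3}
  depth 2: {1,4}
depth(4)=2, e.g. a·tau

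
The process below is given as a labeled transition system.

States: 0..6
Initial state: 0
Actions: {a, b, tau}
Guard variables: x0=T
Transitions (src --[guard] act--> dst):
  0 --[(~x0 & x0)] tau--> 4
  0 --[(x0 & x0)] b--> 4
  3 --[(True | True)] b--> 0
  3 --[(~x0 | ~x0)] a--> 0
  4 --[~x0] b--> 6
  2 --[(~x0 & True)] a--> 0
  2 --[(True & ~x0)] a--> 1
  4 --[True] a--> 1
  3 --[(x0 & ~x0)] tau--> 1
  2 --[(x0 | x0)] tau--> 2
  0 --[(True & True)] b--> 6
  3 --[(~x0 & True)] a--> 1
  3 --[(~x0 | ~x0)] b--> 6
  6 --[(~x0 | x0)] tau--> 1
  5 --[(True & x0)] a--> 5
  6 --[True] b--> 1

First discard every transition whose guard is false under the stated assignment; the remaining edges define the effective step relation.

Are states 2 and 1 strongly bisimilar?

Refine partition for ~:
  P[0] = {{0,1,2,3,4,5,6}}
  P[1] = {{0,3},{1},{2},{4,5},{6}}
  P[2] = {{0},{1},{2},{3},{4},{5},{6}}
stable after 3 split(s): 7 block(s)
class of 2: {2}; class of 1: {1}

Answer: NOT BISIMILAR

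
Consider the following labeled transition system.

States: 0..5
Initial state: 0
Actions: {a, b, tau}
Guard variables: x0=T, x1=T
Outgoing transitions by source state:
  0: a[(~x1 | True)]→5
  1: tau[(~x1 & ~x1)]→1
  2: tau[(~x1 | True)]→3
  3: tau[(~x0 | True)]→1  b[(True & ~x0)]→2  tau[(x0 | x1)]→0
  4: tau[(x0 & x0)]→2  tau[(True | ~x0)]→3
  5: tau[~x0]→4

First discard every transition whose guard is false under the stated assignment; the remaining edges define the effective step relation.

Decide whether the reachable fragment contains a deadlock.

R = {0,5}
  0: a→5  [deg 1]
  5: ∅  [no exit]
witness 5: a

Answer: DEADLOCK at state 5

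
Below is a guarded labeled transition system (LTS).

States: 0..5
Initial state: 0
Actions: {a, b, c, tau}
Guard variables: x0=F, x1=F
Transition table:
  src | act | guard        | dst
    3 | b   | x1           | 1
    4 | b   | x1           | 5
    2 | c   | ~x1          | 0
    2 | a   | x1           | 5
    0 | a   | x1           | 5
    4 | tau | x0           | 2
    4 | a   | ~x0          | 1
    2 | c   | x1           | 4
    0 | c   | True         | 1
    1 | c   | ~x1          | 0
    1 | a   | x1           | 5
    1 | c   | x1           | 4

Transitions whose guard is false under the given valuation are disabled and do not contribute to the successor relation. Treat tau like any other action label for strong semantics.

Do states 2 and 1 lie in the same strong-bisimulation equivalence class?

Refine partition for ~:
  P[0] = {{0,1,2,3,4,5}}
  P[1] = {{0,1,2},{3,5},{4}}
stable after 2 split(s): 3 block(s)
2∈{0,1,2}, 1∈{0,1,2}

Answer: BISIMILAR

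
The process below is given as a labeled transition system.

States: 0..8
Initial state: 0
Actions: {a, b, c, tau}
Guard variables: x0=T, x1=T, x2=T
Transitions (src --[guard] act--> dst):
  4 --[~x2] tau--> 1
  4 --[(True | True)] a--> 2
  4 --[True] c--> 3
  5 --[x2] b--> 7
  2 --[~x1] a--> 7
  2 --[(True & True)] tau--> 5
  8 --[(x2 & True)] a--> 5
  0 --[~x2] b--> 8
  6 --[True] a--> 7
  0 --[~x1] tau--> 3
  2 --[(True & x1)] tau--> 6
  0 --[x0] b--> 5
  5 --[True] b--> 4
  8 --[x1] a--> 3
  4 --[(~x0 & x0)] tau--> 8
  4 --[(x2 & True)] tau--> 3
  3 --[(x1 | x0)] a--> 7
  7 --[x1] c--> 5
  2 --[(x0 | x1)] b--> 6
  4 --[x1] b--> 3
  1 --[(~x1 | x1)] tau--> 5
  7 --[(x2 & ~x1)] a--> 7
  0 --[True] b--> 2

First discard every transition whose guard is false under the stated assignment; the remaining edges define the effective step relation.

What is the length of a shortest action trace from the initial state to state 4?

Breadth-first toward 4:
  Layer 0: {0}
  Layer 1: {2,5}
  Layer 2: {4,6,7}
4 enters at depth 2; path b·b

Answer: 2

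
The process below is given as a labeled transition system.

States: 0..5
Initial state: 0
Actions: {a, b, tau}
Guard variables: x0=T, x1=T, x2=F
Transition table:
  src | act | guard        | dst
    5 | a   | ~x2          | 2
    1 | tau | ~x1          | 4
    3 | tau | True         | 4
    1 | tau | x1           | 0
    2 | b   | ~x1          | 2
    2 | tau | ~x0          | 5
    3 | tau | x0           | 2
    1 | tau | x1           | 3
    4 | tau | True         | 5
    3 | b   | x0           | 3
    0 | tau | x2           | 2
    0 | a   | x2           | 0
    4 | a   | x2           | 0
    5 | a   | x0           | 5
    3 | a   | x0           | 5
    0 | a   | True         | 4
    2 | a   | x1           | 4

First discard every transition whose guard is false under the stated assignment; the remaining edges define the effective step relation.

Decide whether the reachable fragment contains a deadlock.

Answer: DEADLOCK-FREE

Analysis:
Reach set: {0,2,4,5}
  0: a→4  [1 exit(s)]
  2: a→4  [1 exit(s)]
  4: tau→5  [1 exit(s)]
  5: a→2  a→5  [2 exit(s)]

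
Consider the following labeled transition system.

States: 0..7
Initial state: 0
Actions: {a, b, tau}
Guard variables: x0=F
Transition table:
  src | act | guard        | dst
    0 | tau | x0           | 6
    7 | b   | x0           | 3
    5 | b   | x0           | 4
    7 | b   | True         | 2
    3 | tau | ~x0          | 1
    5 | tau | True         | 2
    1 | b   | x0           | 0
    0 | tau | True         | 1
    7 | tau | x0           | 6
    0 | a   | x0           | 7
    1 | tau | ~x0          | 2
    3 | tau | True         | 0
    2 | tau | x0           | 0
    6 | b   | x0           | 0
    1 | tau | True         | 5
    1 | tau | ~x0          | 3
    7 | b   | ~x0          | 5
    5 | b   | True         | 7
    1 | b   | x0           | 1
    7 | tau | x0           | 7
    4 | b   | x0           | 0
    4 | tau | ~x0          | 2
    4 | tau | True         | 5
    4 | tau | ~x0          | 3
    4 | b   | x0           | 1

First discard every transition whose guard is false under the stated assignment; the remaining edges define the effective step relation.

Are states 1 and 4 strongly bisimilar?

Answer: BISIMILAR

Trace:
Compute ~ classes (split until stable):
  round 0: {{0,1,2,3,4,5,6,7}}
  round 1: {{0,1,3,4},{2,6},{5},{7}}
  round 2: {{0,3},{1,4},{2,6},{5},{7}}
  round 3: {{0},{1,4},{2,6},{3},{5},{7}}
Fixed point at round 4; 6 class(es).
[1]={1,4}  [4]={1,4}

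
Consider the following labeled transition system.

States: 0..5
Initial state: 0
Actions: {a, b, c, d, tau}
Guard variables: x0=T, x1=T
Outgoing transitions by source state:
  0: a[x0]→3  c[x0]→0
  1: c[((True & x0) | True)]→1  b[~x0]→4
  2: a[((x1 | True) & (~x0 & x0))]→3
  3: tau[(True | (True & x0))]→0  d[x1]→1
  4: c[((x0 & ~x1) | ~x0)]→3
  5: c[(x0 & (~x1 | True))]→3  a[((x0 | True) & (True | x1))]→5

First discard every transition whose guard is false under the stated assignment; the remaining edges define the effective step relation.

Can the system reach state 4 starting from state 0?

7 transition(s) survive guard evaluation.
L0 = {0}
L1 = {3}  cumulative {0,3}
L2 = {1}  cumulative {0,1,3}
R = {0,1,3}

Answer: UNREACHABLE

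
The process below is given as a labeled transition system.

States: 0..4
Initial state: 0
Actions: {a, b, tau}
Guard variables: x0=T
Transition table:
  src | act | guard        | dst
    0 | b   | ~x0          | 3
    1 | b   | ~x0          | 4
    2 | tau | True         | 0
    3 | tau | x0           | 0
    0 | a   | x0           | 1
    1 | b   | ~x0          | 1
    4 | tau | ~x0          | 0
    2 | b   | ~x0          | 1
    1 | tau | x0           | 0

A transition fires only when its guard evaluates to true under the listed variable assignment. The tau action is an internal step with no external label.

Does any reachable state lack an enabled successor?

Reach set: {0,1}
  0: a→1  [1 out]
  1: tau→0  [1 out]

Answer: DEADLOCK-FREE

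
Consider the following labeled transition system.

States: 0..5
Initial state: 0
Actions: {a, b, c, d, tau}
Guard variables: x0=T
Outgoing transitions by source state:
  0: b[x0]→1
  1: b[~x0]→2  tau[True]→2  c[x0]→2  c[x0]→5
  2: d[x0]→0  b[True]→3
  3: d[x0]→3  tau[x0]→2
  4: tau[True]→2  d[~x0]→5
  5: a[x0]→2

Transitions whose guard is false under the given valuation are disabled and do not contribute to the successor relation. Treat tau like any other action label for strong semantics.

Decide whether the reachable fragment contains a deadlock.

Reachable = {0,1,2,3,5}
  0: b→1  [1 out]
  1: c→2  c→5  tau→2  [3 out]
  2: b→3  d→0  [2 out]
  3: d→3  tau→2  [2 out]
  5: a→2  [1 out]

Answer: DEADLOCK-FREE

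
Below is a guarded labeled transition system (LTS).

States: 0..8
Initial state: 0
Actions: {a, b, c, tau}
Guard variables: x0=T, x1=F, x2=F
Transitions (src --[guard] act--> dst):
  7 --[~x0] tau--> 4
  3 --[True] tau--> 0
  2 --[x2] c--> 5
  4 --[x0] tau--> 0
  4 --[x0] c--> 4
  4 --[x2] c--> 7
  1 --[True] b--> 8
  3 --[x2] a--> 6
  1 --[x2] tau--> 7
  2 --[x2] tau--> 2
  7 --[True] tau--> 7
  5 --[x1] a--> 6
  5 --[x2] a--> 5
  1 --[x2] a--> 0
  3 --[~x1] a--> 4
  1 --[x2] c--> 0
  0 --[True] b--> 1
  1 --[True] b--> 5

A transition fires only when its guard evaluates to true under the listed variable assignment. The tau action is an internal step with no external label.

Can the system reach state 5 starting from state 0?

Answer: REACHABLE

Working:
Guard filter leaves 8 enabled edge(s).
depth 0: {0}
depth 1: {1}  now seen {0,1}
depth 2: {5,8}  now seen {0,1,5,8}
R = {0,1,5,8}
trace reaching 5: b·b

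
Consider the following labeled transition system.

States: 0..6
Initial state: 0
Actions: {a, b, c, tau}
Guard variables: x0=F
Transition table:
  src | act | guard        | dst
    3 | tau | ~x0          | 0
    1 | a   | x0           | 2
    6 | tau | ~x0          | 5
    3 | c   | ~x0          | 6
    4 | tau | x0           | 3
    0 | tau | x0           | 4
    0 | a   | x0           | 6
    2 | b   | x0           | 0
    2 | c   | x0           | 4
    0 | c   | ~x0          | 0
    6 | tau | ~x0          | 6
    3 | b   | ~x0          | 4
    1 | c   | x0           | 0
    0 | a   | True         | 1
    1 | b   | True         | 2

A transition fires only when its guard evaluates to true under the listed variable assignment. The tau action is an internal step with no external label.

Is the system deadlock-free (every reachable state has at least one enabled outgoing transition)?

Answer: DEADLOCK at state 2

Working:
R = {0,1,2}
  0: a→1  c→0  [deg 2]
  1: b→2  [deg 1]
  2: ∅  [STUCK]
Path to 2: a·b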